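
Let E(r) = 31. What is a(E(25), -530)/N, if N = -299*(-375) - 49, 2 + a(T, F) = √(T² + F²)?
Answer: -1/56038 + √281861/112076 ≈ 0.0047192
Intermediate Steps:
a(T, F) = -2 + √(F² + T²) (a(T, F) = -2 + √(T² + F²) = -2 + √(F² + T²))
N = 112076 (N = 112125 - 49 = 112076)
a(E(25), -530)/N = (-2 + √((-530)² + 31²))/112076 = (-2 + √(280900 + 961))*(1/112076) = (-2 + √281861)*(1/112076) = -1/56038 + √281861/112076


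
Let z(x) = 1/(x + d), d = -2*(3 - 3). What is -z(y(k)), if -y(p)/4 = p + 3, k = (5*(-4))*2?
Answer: -1/148 ≈ -0.0067568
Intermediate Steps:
k = -40 (k = -20*2 = -40)
d = 0 (d = -2*0 = 0)
y(p) = -12 - 4*p (y(p) = -4*(p + 3) = -4*(3 + p) = -12 - 4*p)
z(x) = 1/x (z(x) = 1/(x + 0) = 1/x)
-z(y(k)) = -1/(-12 - 4*(-40)) = -1/(-12 + 160) = -1/148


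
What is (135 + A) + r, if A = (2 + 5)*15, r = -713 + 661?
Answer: 188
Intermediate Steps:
r = -52
A = 105 (A = 7*15 = 105)
(135 + A) + r = (135 + 105) - 52 = 240 - 52 = 188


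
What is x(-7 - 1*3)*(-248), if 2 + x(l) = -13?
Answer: 3720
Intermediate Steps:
x(l) = -15 (x(l) = -2 - 13 = -15)
x(-7 - 1*3)*(-248) = -15*(-248) = 3720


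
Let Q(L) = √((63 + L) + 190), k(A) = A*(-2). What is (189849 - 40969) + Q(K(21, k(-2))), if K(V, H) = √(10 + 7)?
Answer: 148880 + √(253 + √17) ≈ 1.4890e+5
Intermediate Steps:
k(A) = -2*A
K(V, H) = √17
Q(L) = √(253 + L)
(189849 - 40969) + Q(K(21, k(-2))) = (189849 - 40969) + √(253 + √17) = 148880 + √(253 + √17)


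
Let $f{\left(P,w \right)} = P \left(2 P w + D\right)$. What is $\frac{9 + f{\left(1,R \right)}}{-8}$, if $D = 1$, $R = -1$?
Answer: $-1$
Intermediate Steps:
$f{\left(P,w \right)} = P \left(1 + 2 P w\right)$ ($f{\left(P,w \right)} = P \left(2 P w + 1\right) = P \left(1 + 2 P w\right)$)
$\frac{9 + f{\left(1,R \right)}}{-8} = \frac{9 + 1 \left(1 + 2 \cdot 1 \left(-1\right)\right)}{-8} = \left(9 + 1 \left(1 - 2\right)\right) \left(- \frac{1}{8}\right) = \left(9 + 1 \left(-1\right)\right) \left(- \frac{1}{8}\right) = \left(9 - 1\right) \left(- \frac{1}{8}\right) = 8 \left(- \frac{1}{8}\right) = -1$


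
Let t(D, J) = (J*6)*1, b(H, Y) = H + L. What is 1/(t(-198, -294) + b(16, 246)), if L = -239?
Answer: -1/1987 ≈ -0.00050327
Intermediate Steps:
b(H, Y) = -239 + H (b(H, Y) = H - 239 = -239 + H)
t(D, J) = 6*J (t(D, J) = (6*J)*1 = 6*J)
1/(t(-198, -294) + b(16, 246)) = 1/(6*(-294) + (-239 + 16)) = 1/(-1764 - 223) = 1/(-1987) = -1/1987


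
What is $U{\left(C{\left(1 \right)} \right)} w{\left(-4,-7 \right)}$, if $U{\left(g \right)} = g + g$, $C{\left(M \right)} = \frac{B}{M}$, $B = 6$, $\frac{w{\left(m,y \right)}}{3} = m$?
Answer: $-144$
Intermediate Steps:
$w{\left(m,y \right)} = 3 m$
$C{\left(M \right)} = \frac{6}{M}$
$U{\left(g \right)} = 2 g$
$U{\left(C{\left(1 \right)} \right)} w{\left(-4,-7 \right)} = 2 \cdot \frac{6}{1} \cdot 3 \left(-4\right) = 2 \cdot 6 \cdot 1 \left(-12\right) = 2 \cdot 6 \left(-12\right) = 12 \left(-12\right) = -144$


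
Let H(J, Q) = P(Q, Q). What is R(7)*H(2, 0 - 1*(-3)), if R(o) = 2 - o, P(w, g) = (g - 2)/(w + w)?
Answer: -⅚ ≈ -0.83333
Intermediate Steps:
P(w, g) = (-2 + g)/(2*w) (P(w, g) = (-2 + g)/((2*w)) = (-2 + g)*(1/(2*w)) = (-2 + g)/(2*w))
H(J, Q) = (-2 + Q)/(2*Q)
R(7)*H(2, 0 - 1*(-3)) = (2 - 1*7)*((-2 + (0 - 1*(-3)))/(2*(0 - 1*(-3)))) = (2 - 7)*((-2 + (0 + 3))/(2*(0 + 3))) = -5*(-2 + 3)/(2*3) = -5/(2*3) = -5*⅙ = -⅚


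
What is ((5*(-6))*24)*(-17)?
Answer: 12240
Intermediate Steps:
((5*(-6))*24)*(-17) = -30*24*(-17) = -720*(-17) = 12240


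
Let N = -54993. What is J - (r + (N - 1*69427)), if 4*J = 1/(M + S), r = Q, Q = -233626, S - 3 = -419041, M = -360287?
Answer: 1116136795799/3117300 ≈ 3.5805e+5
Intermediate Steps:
S = -419038 (S = 3 - 419041 = -419038)
r = -233626
J = -1/3117300 (J = 1/(4*(-360287 - 419038)) = (1/4)/(-779325) = (1/4)*(-1/779325) = -1/3117300 ≈ -3.2079e-7)
J - (r + (N - 1*69427)) = -1/3117300 - (-233626 + (-54993 - 1*69427)) = -1/3117300 - (-233626 + (-54993 - 69427)) = -1/3117300 - (-233626 - 124420) = -1/3117300 - 1*(-358046) = -1/3117300 + 358046 = 1116136795799/3117300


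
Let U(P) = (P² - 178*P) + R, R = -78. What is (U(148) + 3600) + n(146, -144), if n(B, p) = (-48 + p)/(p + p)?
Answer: -2752/3 ≈ -917.33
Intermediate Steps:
n(B, p) = (-48 + p)/(2*p) (n(B, p) = (-48 + p)/((2*p)) = (-48 + p)*(1/(2*p)) = (-48 + p)/(2*p))
U(P) = -78 + P² - 178*P (U(P) = (P² - 178*P) - 78 = -78 + P² - 178*P)
(U(148) + 3600) + n(146, -144) = ((-78 + 148² - 178*148) + 3600) + (½)*(-48 - 144)/(-144) = ((-78 + 21904 - 26344) + 3600) + (½)*(-1/144)*(-192) = (-4518 + 3600) + ⅔ = -918 + ⅔ = -2752/3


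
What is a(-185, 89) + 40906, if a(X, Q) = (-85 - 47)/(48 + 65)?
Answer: 4622246/113 ≈ 40905.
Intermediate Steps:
a(X, Q) = -132/113
a(-185, 89) + 40906 = -132/113 + 40906 = 4622246/113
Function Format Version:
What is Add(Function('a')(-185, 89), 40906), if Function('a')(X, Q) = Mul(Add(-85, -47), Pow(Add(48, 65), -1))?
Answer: Rational(4622246, 113) ≈ 40905.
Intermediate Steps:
Function('a')(X, Q) = Rational(-132, 113) (Function('a')(X, Q) = Mul(-132, Pow(113, -1)) = Mul(-132, Rational(1, 113)) = Rational(-132, 113))
Add(Function('a')(-185, 89), 40906) = Add(Rational(-132, 113), 40906) = Rational(4622246, 113)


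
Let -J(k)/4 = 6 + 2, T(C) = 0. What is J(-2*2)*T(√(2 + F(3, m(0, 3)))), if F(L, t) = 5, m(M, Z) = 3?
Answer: 0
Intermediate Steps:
J(k) = -32 (J(k) = -4*(6 + 2) = -4*8 = -32)
J(-2*2)*T(√(2 + F(3, m(0, 3)))) = -32*0 = 0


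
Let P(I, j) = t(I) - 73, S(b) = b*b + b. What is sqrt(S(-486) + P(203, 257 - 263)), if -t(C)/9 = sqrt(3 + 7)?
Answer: sqrt(235637 - 9*sqrt(10)) ≈ 485.40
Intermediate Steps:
t(C) = -9*sqrt(10) (t(C) = -9*sqrt(3 + 7) = -9*sqrt(10))
S(b) = b + b**2 (S(b) = b**2 + b = b + b**2)
P(I, j) = -73 - 9*sqrt(10) (P(I, j) = -9*sqrt(10) - 73 = -73 - 9*sqrt(10))
sqrt(S(-486) + P(203, 257 - 263)) = sqrt(-486*(1 - 486) + (-73 - 9*sqrt(10))) = sqrt(-486*(-485) + (-73 - 9*sqrt(10))) = sqrt(235710 + (-73 - 9*sqrt(10))) = sqrt(235637 - 9*sqrt(10))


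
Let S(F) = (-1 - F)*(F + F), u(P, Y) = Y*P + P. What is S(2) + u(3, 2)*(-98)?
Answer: -894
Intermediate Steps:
u(P, Y) = P + P*Y (u(P, Y) = P*Y + P = P + P*Y)
S(F) = 2*F*(-1 - F) (S(F) = (-1 - F)*(2*F) = 2*F*(-1 - F))
S(2) + u(3, 2)*(-98) = -2*2*(1 + 2) + (3*(1 + 2))*(-98) = -2*2*3 + (3*3)*(-98) = -12 + 9*(-98) = -12 - 882 = -894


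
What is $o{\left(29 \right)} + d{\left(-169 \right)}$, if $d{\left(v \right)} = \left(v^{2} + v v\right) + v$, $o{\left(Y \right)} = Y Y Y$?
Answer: $81342$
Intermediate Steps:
$o{\left(Y \right)} = Y^{3}$ ($o{\left(Y \right)} = Y^{2} Y = Y^{3}$)
$d{\left(v \right)} = v + 2 v^{2}$ ($d{\left(v \right)} = \left(v^{2} + v^{2}\right) + v = 2 v^{2} + v = v + 2 v^{2}$)
$o{\left(29 \right)} + d{\left(-169 \right)} = 29^{3} - 169 \left(1 + 2 \left(-169\right)\right) = 24389 - 169 \left(1 - 338\right) = 24389 - -56953 = 24389 + 56953 = 81342$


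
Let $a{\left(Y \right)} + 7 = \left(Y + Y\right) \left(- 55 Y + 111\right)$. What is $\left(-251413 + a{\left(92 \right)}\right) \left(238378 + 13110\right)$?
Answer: $-292238109568$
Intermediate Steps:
$a{\left(Y \right)} = -7 + 2 Y \left(111 - 55 Y\right)$ ($a{\left(Y \right)} = -7 + \left(Y + Y\right) \left(- 55 Y + 111\right) = -7 + 2 Y \left(111 - 55 Y\right)$)
$\left(-251413 + a{\left(92 \right)}\right) \left(238378 + 13110\right) = \left(-251413 - \left(-20417 + 931040\right)\right) \left(238378 + 13110\right) = \left(-251413 - 910623\right) 251488 = \left(-1162036\right) 251488 = -292238109568$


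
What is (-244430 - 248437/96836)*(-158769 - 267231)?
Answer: 2520841359160500/24209 ≈ 1.0413e+11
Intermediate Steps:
(-244430 - 248437/96836)*(-158769 - 267231) = (-244430 - 248437*1/96836)*(-426000) = (-244430 - 248437/96836)*(-426000) = -23669871917/96836*(-426000) = 2520841359160500/24209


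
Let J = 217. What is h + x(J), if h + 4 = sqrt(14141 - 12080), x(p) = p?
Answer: 213 + 3*sqrt(229) ≈ 258.40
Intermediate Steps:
h = -4 + 3*sqrt(229) (h = -4 + sqrt(14141 - 12080) = -4 + sqrt(2061) = -4 + 3*sqrt(229) ≈ 41.398)
h + x(J) = (-4 + 3*sqrt(229)) + 217 = 213 + 3*sqrt(229)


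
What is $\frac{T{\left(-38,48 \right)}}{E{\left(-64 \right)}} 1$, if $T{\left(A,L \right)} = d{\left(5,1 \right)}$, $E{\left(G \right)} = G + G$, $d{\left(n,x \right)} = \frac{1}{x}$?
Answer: $- \frac{1}{128} \approx -0.0078125$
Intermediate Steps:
$E{\left(G \right)} = 2 G$
$T{\left(A,L \right)} = 1$ ($T{\left(A,L \right)} = 1^{-1} = 1$)
$\frac{T{\left(-38,48 \right)}}{E{\left(-64 \right)}} 1 = 1 \frac{1}{2 \left(-64\right)} 1 = 1 \frac{1}{-128} \cdot 1 = 1 \left(- \frac{1}{128}\right) 1 = \left(- \frac{1}{128}\right) 1 = - \frac{1}{128}$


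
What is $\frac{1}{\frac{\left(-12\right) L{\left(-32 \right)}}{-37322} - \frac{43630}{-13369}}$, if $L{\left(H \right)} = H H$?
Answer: $\frac{249478909}{896318566} \approx 0.27834$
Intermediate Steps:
$L{\left(H \right)} = H^{2}$
$\frac{1}{\frac{\left(-12\right) L{\left(-32 \right)}}{-37322} - \frac{43630}{-13369}} = \frac{1}{\frac{\left(-12\right) \left(-32\right)^{2}}{-37322} - \frac{43630}{-13369}} = \frac{1}{\left(-12\right) 1024 \left(- \frac{1}{37322}\right) - - \frac{43630}{13369}} = \frac{1}{\left(-12288\right) \left(- \frac{1}{37322}\right) + \frac{43630}{13369}} = \frac{1}{\frac{6144}{18661} + \frac{43630}{13369}} = \frac{1}{\frac{896318566}{249478909}} = \frac{249478909}{896318566}$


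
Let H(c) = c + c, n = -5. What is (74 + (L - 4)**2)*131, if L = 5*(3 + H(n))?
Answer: 208945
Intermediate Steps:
H(c) = 2*c
L = -35 (L = 5*(3 + 2*(-5)) = 5*(3 - 10) = 5*(-7) = -35)
(74 + (L - 4)**2)*131 = (74 + (-35 - 4)**2)*131 = (74 + (-39)**2)*131 = (74 + 1521)*131 = 1595*131 = 208945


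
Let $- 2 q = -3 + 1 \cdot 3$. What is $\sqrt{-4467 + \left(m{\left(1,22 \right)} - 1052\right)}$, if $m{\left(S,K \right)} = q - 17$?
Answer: $4 i \sqrt{346} \approx 74.404 i$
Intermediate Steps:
$q = 0$ ($q = - \frac{-3 + 1 \cdot 3}{2} = - \frac{-3 + 3}{2} = \left(- \frac{1}{2}\right) 0 = 0$)
$m{\left(S,K \right)} = -17$ ($m{\left(S,K \right)} = 0 - 17 = -17$)
$\sqrt{-4467 + \left(m{\left(1,22 \right)} - 1052\right)} = \sqrt{-4467 - 1069} = \sqrt{-5536} = 4 i \sqrt{346}$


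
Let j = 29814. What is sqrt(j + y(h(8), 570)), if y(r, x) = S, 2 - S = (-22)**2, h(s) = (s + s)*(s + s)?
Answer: 2*sqrt(7333) ≈ 171.27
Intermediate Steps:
h(s) = 4*s**2 (h(s) = (2*s)*(2*s) = 4*s**2)
S = -482 (S = 2 - 1*(-22)**2 = 2 - 1*484 = 2 - 484 = -482)
y(r, x) = -482
sqrt(j + y(h(8), 570)) = sqrt(29814 - 482) = sqrt(29332) = 2*sqrt(7333)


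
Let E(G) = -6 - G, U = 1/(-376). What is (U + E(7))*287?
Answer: -1403143/376 ≈ -3731.8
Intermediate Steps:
U = -1/376 ≈ -0.0026596
(U + E(7))*287 = (-1/376 + (-6 - 1*7))*287 = (-1/376 + (-6 - 7))*287 = (-1/376 - 13)*287 = -4889/376*287 = -1403143/376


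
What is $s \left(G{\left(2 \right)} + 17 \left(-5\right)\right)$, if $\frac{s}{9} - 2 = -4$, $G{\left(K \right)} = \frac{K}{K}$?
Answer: $1512$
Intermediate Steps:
$G{\left(K \right)} = 1$
$s = -18$ ($s = 18 + 9 \left(-4\right) = 18 - 36 = -18$)
$s \left(G{\left(2 \right)} + 17 \left(-5\right)\right) = - 18 \left(1 + 17 \left(-5\right)\right) = - 18 \left(1 - 85\right) = \left(-18\right) \left(-84\right) = 1512$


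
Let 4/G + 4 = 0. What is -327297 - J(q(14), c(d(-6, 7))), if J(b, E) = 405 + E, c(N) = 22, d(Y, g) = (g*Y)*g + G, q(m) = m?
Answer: -327724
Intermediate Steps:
G = -1 (G = 4/(-4 + 0) = 4/(-4) = 4*(-1/4) = -1)
d(Y, g) = -1 + Y*g**2 (d(Y, g) = (g*Y)*g - 1 = (Y*g)*g - 1 = Y*g**2 - 1 = -1 + Y*g**2)
-327297 - J(q(14), c(d(-6, 7))) = -327297 - (405 + 22) = -327297 - 1*427 = -327297 - 427 = -327724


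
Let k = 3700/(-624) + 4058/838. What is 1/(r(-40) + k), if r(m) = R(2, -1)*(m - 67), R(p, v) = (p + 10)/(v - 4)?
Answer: 326820/83572121 ≈ 0.0039106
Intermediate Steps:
R(p, v) = (10 + p)/(-4 + v)
r(m) = 804/5 - 12*m/5 (r(m) = ((10 + 2)/(-4 - 1))*(m - 67) = (12/(-5))*(-67 + m) = (-⅕*12)*(-67 + m) = -12*(-67 + m)/5 = 804/5 - 12*m/5)
k = -71051/65364 (k = 3700*(-1/624) + 4058*(1/838) = -925/156 + 2029/419 = -71051/65364 ≈ -1.0870)
1/(r(-40) + k) = 1/((804/5 - 12/5*(-40)) - 71051/65364) = 1/((804/5 + 96) - 71051/65364) = 1/(1284/5 - 71051/65364) = 1/(83572121/326820) = 326820/83572121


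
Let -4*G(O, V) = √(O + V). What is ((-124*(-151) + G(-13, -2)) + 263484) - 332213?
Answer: -50005 - I*√15/4 ≈ -50005.0 - 0.96825*I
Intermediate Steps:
G(O, V) = -√(O + V)/4
((-124*(-151) + G(-13, -2)) + 263484) - 332213 = ((-124*(-151) - √(-13 - 2)/4) + 263484) - 332213 = ((18724 - I*√15/4) + 263484) - 332213 = (282208 - I*√15/4) - 332213 = -50005 - I*√15/4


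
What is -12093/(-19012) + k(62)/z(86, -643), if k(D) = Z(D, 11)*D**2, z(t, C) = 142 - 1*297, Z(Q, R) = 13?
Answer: -30586879/95060 ≈ -321.76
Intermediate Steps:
z(t, C) = -155 (z(t, C) = 142 - 297 = -155)
k(D) = 13*D**2
-12093/(-19012) + k(62)/z(86, -643) = -12093/(-19012) + (13*62**2)/(-155) = -12093*(-1/19012) + (13*3844)*(-1/155) = 12093/19012 + 49972*(-1/155) = 12093/19012 - 1612/5 = -30586879/95060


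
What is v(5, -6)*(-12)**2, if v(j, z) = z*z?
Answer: 5184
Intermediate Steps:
v(j, z) = z**2
v(5, -6)*(-12)**2 = (-6)**2*(-12)**2 = 36*144 = 5184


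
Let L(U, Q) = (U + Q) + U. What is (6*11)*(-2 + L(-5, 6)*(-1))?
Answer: 132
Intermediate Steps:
L(U, Q) = Q + 2*U (L(U, Q) = (Q + U) + U = Q + 2*U)
(6*11)*(-2 + L(-5, 6)*(-1)) = (6*11)*(-2 + (6 + 2*(-5))*(-1)) = 66*(-2 + (6 - 10)*(-1)) = 66*(-2 - 4*(-1)) = 66*(-2 + 4) = 66*2 = 132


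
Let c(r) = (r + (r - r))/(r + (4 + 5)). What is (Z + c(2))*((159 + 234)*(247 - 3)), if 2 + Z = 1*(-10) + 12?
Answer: 191784/11 ≈ 17435.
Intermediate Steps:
c(r) = r/(9 + r) (c(r) = (r + 0)/(r + 9) = r/(9 + r))
Z = 0 (Z = -2 + (1*(-10) + 12) = -2 + (-10 + 12) = -2 + 2 = 0)
(Z + c(2))*((159 + 234)*(247 - 3)) = (0 + 2/(9 + 2))*((159 + 234)*(247 - 3)) = (0 + 2/11)*(393*244) = (0 + 2*(1/11))*95892 = (0 + 2/11)*95892 = (2/11)*95892 = 191784/11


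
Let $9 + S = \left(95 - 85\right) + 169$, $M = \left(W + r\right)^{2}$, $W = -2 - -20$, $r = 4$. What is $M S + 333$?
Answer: $82613$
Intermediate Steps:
$W = 18$ ($W = -2 + 20 = 18$)
$M = 484$ ($M = \left(18 + 4\right)^{2} = 22^{2} = 484$)
$S = 170$ ($S = -9 + \left(\left(95 - 85\right) + 169\right) = -9 + \left(10 + 169\right) = -9 + 179 = 170$)
$M S + 333 = 484 \cdot 170 + 333 = 82280 + 333 = 82613$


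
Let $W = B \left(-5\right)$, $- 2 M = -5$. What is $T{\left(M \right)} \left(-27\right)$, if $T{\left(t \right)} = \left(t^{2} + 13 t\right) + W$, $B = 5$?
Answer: $- \frac{1485}{4} \approx -371.25$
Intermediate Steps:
$M = \frac{5}{2}$ ($M = \left(- \frac{1}{2}\right) \left(-5\right) = \frac{5}{2} \approx 2.5$)
$W = -25$ ($W = 5 \left(-5\right) = -25$)
$T{\left(t \right)} = -25 + t^{2} + 13 t$ ($T{\left(t \right)} = \left(t^{2} + 13 t\right) - 25 = -25 + t^{2} + 13 t$)
$T{\left(M \right)} \left(-27\right) = \left(-25 + \left(\frac{5}{2}\right)^{2} + 13 \cdot \frac{5}{2}\right) \left(-27\right) = \left(-25 + \frac{25}{4} + \frac{65}{2}\right) \left(-27\right) = \frac{55}{4} \left(-27\right) = - \frac{1485}{4}$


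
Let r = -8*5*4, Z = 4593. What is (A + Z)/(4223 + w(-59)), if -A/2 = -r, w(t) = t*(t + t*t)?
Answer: -4273/197675 ≈ -0.021616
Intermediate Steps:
r = -160 (r = -40*4 = -160)
w(t) = t*(t + t**2)
A = -320 (A = -(-2)*(-160) = -2*160 = -320)
(A + Z)/(4223 + w(-59)) = (-320 + 4593)/(4223 + (-59)**2*(1 - 59)) = 4273/(4223 + 3481*(-58)) = 4273/(4223 - 201898) = 4273/(-197675) = 4273*(-1/197675) = -4273/197675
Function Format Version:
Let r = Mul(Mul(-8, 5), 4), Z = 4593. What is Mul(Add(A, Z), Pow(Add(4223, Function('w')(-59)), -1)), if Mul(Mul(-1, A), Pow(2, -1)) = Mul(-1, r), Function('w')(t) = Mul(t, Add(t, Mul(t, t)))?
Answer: Rational(-4273, 197675) ≈ -0.021616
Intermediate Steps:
r = -160 (r = Mul(-40, 4) = -160)
Function('w')(t) = Mul(t, Add(t, Pow(t, 2)))
A = -320 (A = Mul(-2, Mul(-1, -160)) = Mul(-2, 160) = -320)
Mul(Add(A, Z), Pow(Add(4223, Function('w')(-59)), -1)) = Mul(Add(-320, 4593), Pow(Add(4223, Mul(Pow(-59, 2), Add(1, -59))), -1)) = Mul(4273, Pow(Add(4223, Mul(3481, -58)), -1)) = Mul(4273, Pow(Add(4223, -201898), -1)) = Mul(4273, Pow(-197675, -1)) = Mul(4273, Rational(-1, 197675)) = Rational(-4273, 197675)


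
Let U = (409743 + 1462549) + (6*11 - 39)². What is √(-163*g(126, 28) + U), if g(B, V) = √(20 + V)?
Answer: √(1873021 - 652*√3) ≈ 1368.2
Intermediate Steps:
U = 1873021 (U = 1872292 + (66 - 39)² = 1872292 + 27² = 1872292 + 729 = 1873021)
√(-163*g(126, 28) + U) = √(-163*√(20 + 28) + 1873021) = √(-652*√3 + 1873021) = √(1873021 - 652*√3)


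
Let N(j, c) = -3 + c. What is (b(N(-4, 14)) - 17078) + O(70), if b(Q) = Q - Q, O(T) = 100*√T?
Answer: -17078 + 100*√70 ≈ -16241.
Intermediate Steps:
b(Q) = 0
(b(N(-4, 14)) - 17078) + O(70) = (0 - 17078) + 100*√70 = -17078 + 100*√70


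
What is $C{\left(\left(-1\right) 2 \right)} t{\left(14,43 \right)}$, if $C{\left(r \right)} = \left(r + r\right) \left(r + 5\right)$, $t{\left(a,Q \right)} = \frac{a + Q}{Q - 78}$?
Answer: $\frac{684}{35} \approx 19.543$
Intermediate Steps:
$t{\left(a,Q \right)} = \frac{Q + a}{-78 + Q}$
$C{\left(r \right)} = 2 r \left(5 + r\right)$
$C{\left(\left(-1\right) 2 \right)} t{\left(14,43 \right)} = 2 \left(\left(-1\right) 2\right) \left(5 - 2\right) \frac{43 + 14}{-78 + 43} = 2 \left(-2\right) \left(5 - 2\right) \frac{1}{-35} \cdot 57 = 2 \left(-2\right) 3 \left(\left(- \frac{1}{35}\right) 57\right) = \left(-12\right) \left(- \frac{57}{35}\right) = \frac{684}{35}$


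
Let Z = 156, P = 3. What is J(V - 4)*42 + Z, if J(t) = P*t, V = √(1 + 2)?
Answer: -348 + 126*√3 ≈ -129.76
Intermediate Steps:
V = √3 ≈ 1.7320
J(t) = 3*t
J(V - 4)*42 + Z = (3*(√3 - 4))*42 + 156 = (3*(-4 + √3))*42 + 156 = (-12 + 3*√3)*42 + 156 = (-504 + 126*√3) + 156 = -348 + 126*√3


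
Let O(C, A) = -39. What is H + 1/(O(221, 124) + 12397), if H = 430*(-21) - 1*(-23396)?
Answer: 177535029/12358 ≈ 14366.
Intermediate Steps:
H = 14366 (H = -9030 + 23396 = 14366)
H + 1/(O(221, 124) + 12397) = 14366 + 1/(-39 + 12397) = 14366 + 1/12358 = 177535029/12358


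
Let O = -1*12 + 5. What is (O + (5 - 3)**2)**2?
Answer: 9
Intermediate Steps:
O = -7 (O = -12 + 5 = -7)
(O + (5 - 3)**2)**2 = (-7 + (5 - 3)**2)**2 = (-7 + 2**2)**2 = (-7 + 4)**2 = (-3)**2 = 9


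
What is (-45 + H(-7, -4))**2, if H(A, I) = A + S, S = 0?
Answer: 2704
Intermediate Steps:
H(A, I) = A (H(A, I) = A + 0 = A)
(-45 + H(-7, -4))**2 = (-45 - 7)**2 = (-52)**2 = 2704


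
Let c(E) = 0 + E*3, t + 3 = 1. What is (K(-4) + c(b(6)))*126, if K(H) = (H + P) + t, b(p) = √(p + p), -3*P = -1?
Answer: -714 + 756*√3 ≈ 595.43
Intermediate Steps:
P = ⅓ (P = -⅓*(-1) = ⅓ ≈ 0.33333)
t = -2 (t = -3 + 1 = -2)
b(p) = √2*√p (b(p) = √(2*p) = √2*√p)
K(H) = -5/3 + H (K(H) = (H + ⅓) - 2 = (⅓ + H) - 2 = -5/3 + H)
c(E) = 3*E (c(E) = 0 + 3*E = 3*E)
(K(-4) + c(b(6)))*126 = ((-5/3 - 4) + 3*(√2*√6))*126 = (-17/3 + 3*(2*√3))*126 = (-17/3 + 6*√3)*126 = -714 + 756*√3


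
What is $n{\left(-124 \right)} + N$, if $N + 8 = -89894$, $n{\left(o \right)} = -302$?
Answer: $-90204$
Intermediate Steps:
$N = -89902$ ($N = -8 - 89894 = -89902$)
$n{\left(-124 \right)} + N = -302 - 89902 = -90204$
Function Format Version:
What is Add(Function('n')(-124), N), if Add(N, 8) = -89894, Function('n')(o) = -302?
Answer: -90204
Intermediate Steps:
N = -89902 (N = Add(-8, -89894) = -89902)
Add(Function('n')(-124), N) = Add(-302, -89902) = -90204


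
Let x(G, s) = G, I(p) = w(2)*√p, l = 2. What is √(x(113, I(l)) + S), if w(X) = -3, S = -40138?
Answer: 5*I*√1601 ≈ 200.06*I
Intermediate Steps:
I(p) = -3*√p
√(x(113, I(l)) + S) = √(113 - 40138) = √(-40025) = 5*I*√1601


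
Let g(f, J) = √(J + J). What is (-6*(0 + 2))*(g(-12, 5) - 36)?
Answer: 432 - 12*√10 ≈ 394.05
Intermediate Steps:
g(f, J) = √2*√J (g(f, J) = √(2*J) = √2*√J)
(-6*(0 + 2))*(g(-12, 5) - 36) = (-6*(0 + 2))*(√2*√5 - 36) = (-6*2)*(√10 - 36) = -12*(-36 + √10) = 432 - 12*√10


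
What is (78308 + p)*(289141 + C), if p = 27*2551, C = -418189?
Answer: -18993929880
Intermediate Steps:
p = 68877
(78308 + p)*(289141 + C) = (78308 + 68877)*(289141 - 418189) = 147185*(-129048) = -18993929880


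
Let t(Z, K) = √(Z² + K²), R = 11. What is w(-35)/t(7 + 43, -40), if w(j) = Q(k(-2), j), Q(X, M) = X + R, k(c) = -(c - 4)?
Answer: 17*√41/410 ≈ 0.26550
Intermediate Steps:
k(c) = 4 - c (k(c) = -(-4 + c) = 4 - c)
Q(X, M) = 11 + X (Q(X, M) = X + 11 = 11 + X)
t(Z, K) = √(K² + Z²)
w(j) = 17 (w(j) = 11 + (4 - 1*(-2)) = 11 + (4 + 2) = 11 + 6 = 17)
w(-35)/t(7 + 43, -40) = 17/(√((-40)² + (7 + 43)²)) = 17/(√(1600 + 50²)) = 17/(√(1600 + 2500)) = 17/(√4100) = 17/((10*√41)) = 17*(√41/410) = 17*√41/410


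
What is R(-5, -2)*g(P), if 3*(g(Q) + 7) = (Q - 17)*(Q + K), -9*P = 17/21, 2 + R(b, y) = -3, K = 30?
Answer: 95046655/107163 ≈ 886.94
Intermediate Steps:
R(b, y) = -5 (R(b, y) = -2 - 3 = -5)
P = -17/189 (P = -17/(9*21) = -⅑*17/21 = -17/189 ≈ -0.089947)
g(Q) = -7 + (-17 + Q)*(30 + Q)/3 (g(Q) = -7 + ((Q - 17)*(Q + 30))/3 = -7 + ((-17 + Q)*(30 + Q))/3 = -7 + (-17 + Q)*(30 + Q)/3)
R(-5, -2)*g(P) = -5*(-177 + (-17/189)²/3 + (13/3)*(-17/189)) = -5*(-177 + (⅓)*(289/35721) - 221/567) = -5*(-177 + 289/107163 - 221/567) = -5*(-19009331/107163) = 95046655/107163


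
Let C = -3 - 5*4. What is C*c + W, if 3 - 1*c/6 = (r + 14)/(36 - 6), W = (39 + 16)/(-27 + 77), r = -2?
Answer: -3577/10 ≈ -357.70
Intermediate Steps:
W = 11/10 (W = 55/50 = 55*(1/50) = 11/10 ≈ 1.1000)
c = 78/5 (c = 18 - 6*(-2 + 14)/(36 - 6) = 18 - 72/30 = 18 - 6*2/5 = 18 - 12/5 = 78/5 ≈ 15.600)
C = -23 (C = -3 - 20 = -23)
C*c + W = -23*78/5 + 11/10 = -1794/5 + 11/10 = -3577/10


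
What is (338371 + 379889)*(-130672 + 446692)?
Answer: 226984525200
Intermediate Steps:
(338371 + 379889)*(-130672 + 446692) = 718260*316020 = 226984525200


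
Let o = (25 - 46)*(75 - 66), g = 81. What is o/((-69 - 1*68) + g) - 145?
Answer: -1133/8 ≈ -141.63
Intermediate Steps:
o = -189 (o = -21*9 = -189)
o/((-69 - 1*68) + g) - 145 = -189/((-69 - 1*68) + 81) - 145 = -189/((-69 - 68) + 81) - 145 = -189/(-137 + 81) - 145 = -189/(-56) - 145 = -189*(-1/56) - 145 = 27/8 - 145 = -1133/8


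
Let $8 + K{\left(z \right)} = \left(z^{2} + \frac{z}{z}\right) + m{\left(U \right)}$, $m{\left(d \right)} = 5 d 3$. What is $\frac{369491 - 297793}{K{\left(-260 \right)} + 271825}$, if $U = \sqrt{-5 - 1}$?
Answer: $\frac{12167795882}{57602290037} - \frac{537735 i \sqrt{6}}{57602290037} \approx 0.21124 - 2.2867 \cdot 10^{-5} i$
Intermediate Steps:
$U = i \sqrt{6}$ ($U = \sqrt{-6} = i \sqrt{6} \approx 2.4495 i$)
$m{\left(d \right)} = 15 d$
$K{\left(z \right)} = -7 + z^{2} + 15 i \sqrt{6}$ ($K{\left(z \right)} = -8 + \left(\left(z^{2} + \frac{z}{z}\right) + 15 i \sqrt{6}\right) = -8 + \left(\left(z^{2} + 1\right) + 15 i \sqrt{6}\right) = -8 + \left(\left(1 + z^{2}\right) + 15 i \sqrt{6}\right) = -8 + \left(1 + z^{2} + 15 i \sqrt{6}\right) = -7 + z^{2} + 15 i \sqrt{6}$)
$\frac{369491 - 297793}{K{\left(-260 \right)} + 271825} = \frac{369491 - 297793}{\left(-7 + \left(-260\right)^{2} + 15 i \sqrt{6}\right) + 271825} = \frac{71698}{\left(-7 + 67600 + 15 i \sqrt{6}\right) + 271825} = \frac{71698}{\left(67593 + 15 i \sqrt{6}\right) + 271825} = \frac{71698}{339418 + 15 i \sqrt{6}}$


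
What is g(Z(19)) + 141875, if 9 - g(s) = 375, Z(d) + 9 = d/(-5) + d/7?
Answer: 141509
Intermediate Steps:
Z(d) = -9 - 2*d/35 (Z(d) = -9 + (d/(-5) + d/7) = -9 + (d*(-⅕) + d*(⅐)) = -9 + (-d/5 + d/7) = -9 - 2*d/35)
g(s) = -366 (g(s) = 9 - 1*375 = 9 - 375 = -366)
g(Z(19)) + 141875 = -366 + 141875 = 141509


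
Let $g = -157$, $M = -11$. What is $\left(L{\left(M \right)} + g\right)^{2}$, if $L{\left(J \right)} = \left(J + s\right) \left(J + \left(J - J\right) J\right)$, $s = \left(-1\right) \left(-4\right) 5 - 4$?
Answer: $44944$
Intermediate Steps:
$s = 16$ ($s = 4 \cdot 5 - 4 = 20 - 4 = 16$)
$L{\left(J \right)} = J \left(16 + J\right)$ ($L{\left(J \right)} = \left(J + 16\right) \left(J + \left(J - J\right) J\right) = \left(16 + J\right) \left(J + 0 J\right) = \left(16 + J\right) \left(J + 0\right) = \left(16 + J\right) J = J \left(16 + J\right)$)
$\left(L{\left(M \right)} + g\right)^{2} = \left(- 11 \left(16 - 11\right) - 157\right)^{2} = \left(\left(-11\right) 5 - 157\right)^{2} = \left(-55 - 157\right)^{2} = \left(-212\right)^{2} = 44944$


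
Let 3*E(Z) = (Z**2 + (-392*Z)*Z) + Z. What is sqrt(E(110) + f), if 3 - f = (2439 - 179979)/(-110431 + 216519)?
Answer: I*sqrt(9983539468061682)/79566 ≈ 1255.8*I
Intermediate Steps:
f = 123951/26522 (f = 3 - (2439 - 179979)/(-110431 + 216519) = 3 - (-177540)/106088 = 3 - 1*(-44385/26522) = 3 + 44385/26522 = 123951/26522 ≈ 4.6735)
E(Z) = -391*Z**2/3 + Z/3 (E(Z) = ((Z**2 + (-392*Z)*Z) + Z)/3 = ((Z**2 - 392*Z**2) + Z)/3 = (-391*Z**2 + Z)/3 = (Z - 391*Z**2)/3 = -391*Z**2/3 + Z/3)
sqrt(E(110) + f) = sqrt((1/3)*110*(1 - 391*110) + 123951/26522) = sqrt((1/3)*110*(1 - 43010) + 123951/26522) = sqrt((1/3)*110*(-43009) + 123951/26522) = sqrt(-4730990/3 + 123951/26522) = sqrt(-125474944927/79566) = I*sqrt(9983539468061682)/79566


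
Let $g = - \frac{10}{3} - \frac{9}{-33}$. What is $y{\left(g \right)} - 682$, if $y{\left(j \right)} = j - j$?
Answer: $-682$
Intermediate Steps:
$g = - \frac{101}{33}$ ($g = \left(-10\right) \frac{1}{3} - - \frac{3}{11} = - \frac{10}{3} + \frac{3}{11} = - \frac{101}{33} \approx -3.0606$)
$y{\left(j \right)} = 0$
$y{\left(g \right)} - 682 = 0 - 682 = -682$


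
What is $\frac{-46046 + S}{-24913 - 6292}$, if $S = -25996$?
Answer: $\frac{72042}{31205} \approx 2.3087$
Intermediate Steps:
$\frac{-46046 + S}{-24913 - 6292} = \frac{-46046 - 25996}{-24913 - 6292} = - \frac{72042}{-31205} = \left(-72042\right) \left(- \frac{1}{31205}\right) = \frac{72042}{31205}$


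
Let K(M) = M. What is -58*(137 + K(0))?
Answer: -7946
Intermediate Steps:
-58*(137 + K(0)) = -58*(137 + 0) = -58*137 = -7946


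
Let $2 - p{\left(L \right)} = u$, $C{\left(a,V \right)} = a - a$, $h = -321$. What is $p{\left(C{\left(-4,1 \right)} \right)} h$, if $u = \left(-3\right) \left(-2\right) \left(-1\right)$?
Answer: $-2568$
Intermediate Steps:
$C{\left(a,V \right)} = 0$
$u = -6$ ($u = 6 \left(-1\right) = -6$)
$p{\left(L \right)} = 8$ ($p{\left(L \right)} = 2 - -6 = 2 + 6 = 8$)
$p{\left(C{\left(-4,1 \right)} \right)} h = 8 \left(-321\right) = -2568$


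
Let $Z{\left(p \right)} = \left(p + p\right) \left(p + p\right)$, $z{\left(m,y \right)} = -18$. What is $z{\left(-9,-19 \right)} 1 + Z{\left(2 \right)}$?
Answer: $-2$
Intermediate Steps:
$Z{\left(p \right)} = 4 p^{2}$ ($Z{\left(p \right)} = 2 p 2 p = 4 p^{2}$)
$z{\left(-9,-19 \right)} 1 + Z{\left(2 \right)} = \left(-18\right) 1 + 4 \cdot 2^{2} = -18 + 4 \cdot 4 = -18 + 16 = -2$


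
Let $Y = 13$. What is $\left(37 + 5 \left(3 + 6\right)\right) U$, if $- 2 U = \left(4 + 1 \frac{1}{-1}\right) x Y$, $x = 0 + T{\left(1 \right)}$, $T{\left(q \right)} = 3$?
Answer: $-4797$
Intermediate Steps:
$x = 3$ ($x = 0 + 3 = 3$)
$U = - \frac{117}{2}$ ($U = - \frac{\left(4 + 1 \frac{1}{-1}\right) 3 \cdot 13}{2} = - \frac{\left(4 + 1 \left(-1\right)\right) 3 \cdot 13}{2} = - \frac{\left(4 - 1\right) 3 \cdot 13}{2} = - \frac{3 \cdot 3 \cdot 13}{2} = - \frac{9 \cdot 13}{2} = \left(- \frac{1}{2}\right) 117 = - \frac{117}{2} \approx -58.5$)
$\left(37 + 5 \left(3 + 6\right)\right) U = \left(37 + 5 \left(3 + 6\right)\right) \left(- \frac{117}{2}\right) = \left(37 + 5 \cdot 9\right) \left(- \frac{117}{2}\right) = \left(37 + 45\right) \left(- \frac{117}{2}\right) = 82 \left(- \frac{117}{2}\right) = -4797$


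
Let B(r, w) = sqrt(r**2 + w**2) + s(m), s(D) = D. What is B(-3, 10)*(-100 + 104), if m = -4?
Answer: -16 + 4*sqrt(109) ≈ 25.761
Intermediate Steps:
B(r, w) = -4 + sqrt(r**2 + w**2) (B(r, w) = sqrt(r**2 + w**2) - 4 = -4 + sqrt(r**2 + w**2))
B(-3, 10)*(-100 + 104) = (-4 + sqrt((-3)**2 + 10**2))*(-100 + 104) = (-4 + sqrt(9 + 100))*4 = (-4 + sqrt(109))*4 = -16 + 4*sqrt(109)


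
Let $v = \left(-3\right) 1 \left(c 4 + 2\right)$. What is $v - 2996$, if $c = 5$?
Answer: $-3062$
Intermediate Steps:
$v = -66$ ($v = \left(-3\right) 1 \left(5 \cdot 4 + 2\right) = - 3 \left(20 + 2\right) = \left(-3\right) 22 = -66$)
$v - 2996 = -66 - 2996 = -3062$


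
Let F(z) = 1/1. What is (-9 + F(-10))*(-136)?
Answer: 1088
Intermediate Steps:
F(z) = 1
(-9 + F(-10))*(-136) = (-9 + 1)*(-136) = -8*(-136) = 1088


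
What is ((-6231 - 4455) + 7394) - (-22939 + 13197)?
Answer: 6450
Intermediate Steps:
((-6231 - 4455) + 7394) - (-22939 + 13197) = (-10686 + 7394) - 1*(-9742) = -3292 + 9742 = 6450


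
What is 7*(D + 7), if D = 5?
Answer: 84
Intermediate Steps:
7*(D + 7) = 7*(5 + 7) = 7*12 = 84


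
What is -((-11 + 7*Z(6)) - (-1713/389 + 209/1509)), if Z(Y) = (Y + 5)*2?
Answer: -86444759/587001 ≈ -147.27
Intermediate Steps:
Z(Y) = 10 + 2*Y (Z(Y) = (5 + Y)*2 = 10 + 2*Y)
-((-11 + 7*Z(6)) - (-1713/389 + 209/1509)) = -((-11 + 7*(10 + 2*6)) - (-1713/389 + 209/1509)) = -((-11 + 7*(10 + 12)) - (-1713*1/389 + 209*(1/1509))) = -((-11 + 7*22) - (-1713/389 + 209/1509)) = -((-11 + 154) - 1*(-2503616/587001)) = -(143 + 2503616/587001) = -1*86444759/587001 = -86444759/587001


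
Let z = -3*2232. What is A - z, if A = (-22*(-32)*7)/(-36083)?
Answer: 241606840/36083 ≈ 6695.9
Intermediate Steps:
A = -4928/36083 (A = (704*7)*(-1/36083) = 4928*(-1/36083) = -4928/36083 ≈ -0.13657)
z = -6696
A - z = -4928/36083 - 1*(-6696) = -4928/36083 + 6696 = 241606840/36083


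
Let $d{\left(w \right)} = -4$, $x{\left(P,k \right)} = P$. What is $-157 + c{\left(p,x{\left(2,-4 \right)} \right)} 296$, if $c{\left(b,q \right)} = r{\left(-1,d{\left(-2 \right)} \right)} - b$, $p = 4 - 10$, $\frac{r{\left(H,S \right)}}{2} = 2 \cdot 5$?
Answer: $7539$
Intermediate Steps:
$r{\left(H,S \right)} = 20$ ($r{\left(H,S \right)} = 2 \cdot 2 \cdot 5 = 2 \cdot 10 = 20$)
$p = -6$
$c{\left(b,q \right)} = 20 - b$
$-157 + c{\left(p,x{\left(2,-4 \right)} \right)} 296 = -157 + \left(20 - -6\right) 296 = -157 + \left(20 + 6\right) 296 = -157 + 26 \cdot 296 = -157 + 7696 = 7539$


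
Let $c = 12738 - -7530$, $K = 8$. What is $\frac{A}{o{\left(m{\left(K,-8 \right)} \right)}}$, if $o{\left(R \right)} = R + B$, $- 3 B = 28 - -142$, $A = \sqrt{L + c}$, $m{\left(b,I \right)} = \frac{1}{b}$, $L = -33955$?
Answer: $- \frac{24 i \sqrt{13687}}{1357} \approx - 2.0691 i$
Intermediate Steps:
$c = 20268$ ($c = 12738 + 7530 = 20268$)
$A = i \sqrt{13687}$ ($A = \sqrt{-33955 + 20268} = \sqrt{-13687} = i \sqrt{13687} \approx 116.99 i$)
$B = - \frac{170}{3}$ ($B = - \frac{28 - -142}{3} = - \frac{28 + 142}{3} = \left(- \frac{1}{3}\right) 170 = - \frac{170}{3} \approx -56.667$)
$o{\left(R \right)} = - \frac{170}{3} + R$ ($o{\left(R \right)} = R - \frac{170}{3} = - \frac{170}{3} + R$)
$\frac{A}{o{\left(m{\left(K,-8 \right)} \right)}} = \frac{i \sqrt{13687}}{- \frac{170}{3} + \frac{1}{8}} = \frac{i \sqrt{13687}}{- \frac{1357}{24}} = i \sqrt{13687} \left(- \frac{24}{1357}\right) = - \frac{24 i \sqrt{13687}}{1357}$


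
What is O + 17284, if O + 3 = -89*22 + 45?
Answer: 15368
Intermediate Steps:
O = -1916 (O = -3 + (-89*22 + 45) = -3 + (-1958 + 45) = -3 - 1913 = -1916)
O + 17284 = -1916 + 17284 = 15368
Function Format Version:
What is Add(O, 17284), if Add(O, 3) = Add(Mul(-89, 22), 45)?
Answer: 15368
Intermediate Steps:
O = -1916 (O = Add(-3, Add(Mul(-89, 22), 45)) = Add(-3, Add(-1958, 45)) = Add(-3, -1913) = -1916)
Add(O, 17284) = Add(-1916, 17284) = 15368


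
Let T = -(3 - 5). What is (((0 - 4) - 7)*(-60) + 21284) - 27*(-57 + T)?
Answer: 23429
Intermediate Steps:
T = 2 (T = -1*(-2) = 2)
(((0 - 4) - 7)*(-60) + 21284) - 27*(-57 + T) = (((0 - 4) - 7)*(-60) + 21284) - 27*(-57 + 2) = ((-4 - 7)*(-60) + 21284) - 27*(-55) = (-11*(-60) + 21284) + 1485 = (660 + 21284) + 1485 = 21944 + 1485 = 23429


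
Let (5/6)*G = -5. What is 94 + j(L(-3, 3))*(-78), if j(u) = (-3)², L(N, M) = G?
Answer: -608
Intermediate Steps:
G = -6 (G = (6/5)*(-5) = -6)
L(N, M) = -6
j(u) = 9
94 + j(L(-3, 3))*(-78) = 94 + 9*(-78) = 94 - 702 = -608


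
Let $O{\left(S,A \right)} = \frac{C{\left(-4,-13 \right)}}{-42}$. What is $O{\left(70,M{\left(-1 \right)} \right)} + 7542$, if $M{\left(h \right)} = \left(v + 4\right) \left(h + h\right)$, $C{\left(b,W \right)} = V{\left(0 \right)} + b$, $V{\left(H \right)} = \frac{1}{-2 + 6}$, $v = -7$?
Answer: $\frac{422357}{56} \approx 7542.1$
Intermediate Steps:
$V{\left(H \right)} = \frac{1}{4}$
$C{\left(b,W \right)} = \frac{1}{4} + b$
$M{\left(h \right)} = - 6 h$ ($M{\left(h \right)} = \left(-7 + 4\right) \left(h + h\right) = - 3 \cdot 2 h = - 6 h$)
$O{\left(S,A \right)} = \frac{5}{56}$ ($O{\left(S,A \right)} = \frac{\frac{1}{4} - 4}{-42} = \left(- \frac{15}{4}\right) \left(- \frac{1}{42}\right) = \frac{5}{56}$)
$O{\left(70,M{\left(-1 \right)} \right)} + 7542 = \frac{5}{56} + 7542 = \frac{422357}{56}$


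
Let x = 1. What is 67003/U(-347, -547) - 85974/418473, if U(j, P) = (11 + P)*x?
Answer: -9361676161/74767176 ≈ -125.21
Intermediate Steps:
U(j, P) = 11 + P (U(j, P) = (11 + P)*1 = 11 + P)
67003/U(-347, -547) - 85974/418473 = 67003/(11 - 547) - 85974/418473 = 67003/(-536) - 85974*1/418473 = 67003*(-1/536) - 28658/139491 = -67003/536 - 28658/139491 = -9361676161/74767176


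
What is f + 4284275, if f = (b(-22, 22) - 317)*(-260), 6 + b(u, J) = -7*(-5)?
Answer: 4359155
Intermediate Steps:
b(u, J) = 29 (b(u, J) = -6 - 7*(-5) = -6 + 35 = 29)
f = 74880 (f = (29 - 317)*(-260) = -288*(-260) = 74880)
f + 4284275 = 74880 + 4284275 = 4359155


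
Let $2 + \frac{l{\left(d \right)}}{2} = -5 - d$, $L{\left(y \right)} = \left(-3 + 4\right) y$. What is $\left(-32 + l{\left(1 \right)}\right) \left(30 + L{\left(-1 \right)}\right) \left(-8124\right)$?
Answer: $11308608$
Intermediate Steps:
$L{\left(y \right)} = y$ ($L{\left(y \right)} = 1 y = y$)
$l{\left(d \right)} = -14 - 2 d$ ($l{\left(d \right)} = -4 + 2 \left(-5 - d\right) = -4 - \left(10 + 2 d\right) = -14 - 2 d$)
$\left(-32 + l{\left(1 \right)}\right) \left(30 + L{\left(-1 \right)}\right) \left(-8124\right) = \left(-32 - 16\right) \left(30 - 1\right) \left(-8124\right) = \left(-32 - 16\right) 29 \left(-8124\right) = \left(-48\right) 29 \left(-8124\right) = \left(-1392\right) \left(-8124\right) = 11308608$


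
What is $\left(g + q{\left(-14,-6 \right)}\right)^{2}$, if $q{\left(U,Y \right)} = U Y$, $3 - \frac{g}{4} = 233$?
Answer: $698896$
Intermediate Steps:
$g = -920$ ($g = 12 - 932 = -920$)
$\left(g + q{\left(-14,-6 \right)}\right)^{2} = \left(-920 - -84\right)^{2} = \left(-920 + 84\right)^{2} = \left(-836\right)^{2} = 698896$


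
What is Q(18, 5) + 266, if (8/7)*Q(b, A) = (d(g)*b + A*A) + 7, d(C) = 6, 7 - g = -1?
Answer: 777/2 ≈ 388.50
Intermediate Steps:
g = 8 (g = 7 - 1*(-1) = 7 + 1 = 8)
Q(b, A) = 49/8 + 7*A²/8 + 21*b/4 (Q(b, A) = 7*((6*b + A*A) + 7)/8 = 7*((6*b + A²) + 7)/8 = 7*((A² + 6*b) + 7)/8 = 7*(7 + A² + 6*b)/8 = 49/8 + 7*A²/8 + 21*b/4)
Q(18, 5) + 266 = (49/8 + (7/8)*5² + (21/4)*18) + 266 = (49/8 + (7/8)*25 + 189/2) + 266 = (49/8 + 175/8 + 189/2) + 266 = 245/2 + 266 = 777/2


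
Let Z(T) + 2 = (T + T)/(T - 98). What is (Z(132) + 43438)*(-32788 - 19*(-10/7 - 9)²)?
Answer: -1261331971472/833 ≈ -1.5142e+9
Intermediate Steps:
Z(T) = -2 + 2*T/(-98 + T) (Z(T) = -2 + (T + T)/(T - 98) = -2 + (2*T)/(-98 + T) = -2 + 2*T/(-98 + T))
(Z(132) + 43438)*(-32788 - 19*(-10/7 - 9)²) = (196/(-98 + 132) + 43438)*(-32788 - 19*(-10/7 - 9)²) = (196/34 + 43438)*(-32788 - 19*(-10*⅐ - 9)²) = (196*(1/34) + 43438)*(-32788 - 19*(-10/7 - 9)²) = (98/17 + 43438)*(-32788 - 19*(-73/7)²) = 738544*(-32788 - 19*5329/49)/17 = 738544*(-32788 - 101251/49)/17 = (738544/17)*(-1707863/49) = -1261331971472/833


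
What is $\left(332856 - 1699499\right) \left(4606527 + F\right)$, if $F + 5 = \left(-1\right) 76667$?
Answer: $-6190694626765$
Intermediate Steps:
$F = -76672$ ($F = -5 - 76667 = -76672$)
$\left(332856 - 1699499\right) \left(4606527 + F\right) = \left(332856 - 1699499\right) \left(4606527 - 76672\right) = \left(-1366643\right) 4529855 = -6190694626765$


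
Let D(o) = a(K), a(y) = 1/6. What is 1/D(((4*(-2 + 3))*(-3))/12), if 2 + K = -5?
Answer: 6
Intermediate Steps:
K = -7 (K = -2 - 5 = -7)
a(y) = ⅙
D(o) = ⅙
1/D(((4*(-2 + 3))*(-3))/12) = 1/(⅙) = 6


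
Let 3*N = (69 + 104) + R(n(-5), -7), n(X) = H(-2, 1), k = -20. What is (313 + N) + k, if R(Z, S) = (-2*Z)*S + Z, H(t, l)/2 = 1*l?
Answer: 1082/3 ≈ 360.67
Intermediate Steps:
H(t, l) = 2*l (H(t, l) = 2*(1*l) = 2*l)
n(X) = 2 (n(X) = 2*1 = 2)
R(Z, S) = Z - 2*S*Z (R(Z, S) = -2*S*Z + Z = Z - 2*S*Z)
N = 203/3 (N = ((69 + 104) + 2*(1 - 2*(-7)))/3 = (173 + 2*(1 + 14))/3 = (173 + 2*15)/3 = (173 + 30)/3 = (1/3)*203 = 203/3 ≈ 67.667)
(313 + N) + k = (313 + 203/3) - 20 = 1142/3 - 20 = 1082/3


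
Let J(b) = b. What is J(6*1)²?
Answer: 36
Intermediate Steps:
J(6*1)² = (6*1)² = 6² = 36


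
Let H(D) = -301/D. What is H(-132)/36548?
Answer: 301/4824336 ≈ 6.2392e-5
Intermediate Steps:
H(-132)/36548 = -301/(-132)/36548 = -301*(-1/132)*(1/36548) = (301/132)*(1/36548) = 301/4824336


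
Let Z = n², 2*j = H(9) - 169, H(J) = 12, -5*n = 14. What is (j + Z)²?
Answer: 12482089/2500 ≈ 4992.8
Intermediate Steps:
n = -14/5 (n = -⅕*14 = -14/5 ≈ -2.8000)
j = -157/2 (j = (12 - 169)/2 = (½)*(-157) = -157/2 ≈ -78.500)
Z = 196/25 (Z = (-14/5)² = 196/25 ≈ 7.8400)
(j + Z)² = (-157/2 + 196/25)² = (-3533/50)² = 12482089/2500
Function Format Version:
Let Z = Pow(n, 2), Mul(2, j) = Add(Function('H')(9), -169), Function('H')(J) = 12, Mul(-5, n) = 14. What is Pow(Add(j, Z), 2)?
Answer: Rational(12482089, 2500) ≈ 4992.8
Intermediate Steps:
n = Rational(-14, 5) (n = Mul(Rational(-1, 5), 14) = Rational(-14, 5) ≈ -2.8000)
j = Rational(-157, 2) (j = Mul(Rational(1, 2), Add(12, -169)) = Mul(Rational(1, 2), -157) = Rational(-157, 2) ≈ -78.500)
Z = Rational(196, 25) (Z = Pow(Rational(-14, 5), 2) = Rational(196, 25) ≈ 7.8400)
Pow(Add(j, Z), 2) = Pow(Add(Rational(-157, 2), Rational(196, 25)), 2) = Pow(Rational(-3533, 50), 2) = Rational(12482089, 2500)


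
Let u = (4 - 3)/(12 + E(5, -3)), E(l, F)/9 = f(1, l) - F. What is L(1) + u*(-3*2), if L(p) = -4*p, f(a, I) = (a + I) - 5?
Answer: -33/8 ≈ -4.1250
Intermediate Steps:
f(a, I) = -5 + I + a (f(a, I) = (I + a) - 5 = -5 + I + a)
E(l, F) = -36 - 9*F + 9*l (E(l, F) = 9*((-5 + l + 1) - F) = 9*((-4 + l) - F) = 9*(-4 + l - F) = -36 - 9*F + 9*l)
u = 1/48 (u = (4 - 3)/(12 + (-36 - 9*(-3) + 9*5)) = 1/(12 + (-36 + 27 + 45)) = 1/(12 + 36) = 1/48 ≈ 0.020833)
L(1) + u*(-3*2) = -4*1 + (-3*2)/48 = -4 + (1/48)*(-6) = -4 - ⅛ = -33/8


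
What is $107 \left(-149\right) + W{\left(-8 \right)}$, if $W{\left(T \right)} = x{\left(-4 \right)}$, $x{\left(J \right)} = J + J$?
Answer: $-15951$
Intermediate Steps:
$x{\left(J \right)} = 2 J$
$W{\left(T \right)} = -8$ ($W{\left(T \right)} = 2 \left(-4\right) = -8$)
$107 \left(-149\right) + W{\left(-8 \right)} = 107 \left(-149\right) - 8 = -15943 - 8 = -15951$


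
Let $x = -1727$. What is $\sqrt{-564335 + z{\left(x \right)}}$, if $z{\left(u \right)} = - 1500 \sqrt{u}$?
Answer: $\sqrt{-564335 - 1500 i \sqrt{1727}} \approx 41.427 - 752.36 i$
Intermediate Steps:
$\sqrt{-564335 + z{\left(x \right)}} = \sqrt{-564335 - 1500 \sqrt{-1727}} = \sqrt{-564335 - 1500 i \sqrt{1727}}$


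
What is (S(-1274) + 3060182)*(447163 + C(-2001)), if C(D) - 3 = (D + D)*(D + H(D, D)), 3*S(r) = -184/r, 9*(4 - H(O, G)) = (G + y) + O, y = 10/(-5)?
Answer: 116820647803680736/5733 ≈ 2.0377e+13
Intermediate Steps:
y = -2 (y = 10*(-1/5) = -2)
H(O, G) = 38/9 - G/9 - O/9 (H(O, G) = 4 - ((G - 2) + O)/9 = 4 - ((-2 + G) + O)/9 = 4 - (-2 + G + O)/9 = 4 + (2/9 - G/9 - O/9) = 38/9 - G/9 - O/9)
S(r) = -184/(3*r) (S(r) = (-184/r)/3 = -184/(3*r))
C(D) = 3 + 2*D*(38/9 + 7*D/9) (C(D) = 3 + (D + D)*(D + (38/9 - D/9 - D/9)) = 3 + (2*D)*(D + (38/9 - 2*D/9)) = 3 + (2*D)*(38/9 + 7*D/9) = 3 + 2*D*(38/9 + 7*D/9))
(S(-1274) + 3060182)*(447163 + C(-2001)) = (-184/3/(-1274) + 3060182)*(447163 + (3 + (14/9)*(-2001)**2 + (76/9)*(-2001))) = (-184/3*(-1/1274) + 3060182)*(447163 + (3 + (14/9)*4004001 - 50692/3)) = (92/1911 + 3060182)*(447163 + (3 + 6228446 - 50692/3)) = 5848007894*(447163 + 18634655/3)/1911 = (5848007894/1911)*(19976144/3) = 116820647803680736/5733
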